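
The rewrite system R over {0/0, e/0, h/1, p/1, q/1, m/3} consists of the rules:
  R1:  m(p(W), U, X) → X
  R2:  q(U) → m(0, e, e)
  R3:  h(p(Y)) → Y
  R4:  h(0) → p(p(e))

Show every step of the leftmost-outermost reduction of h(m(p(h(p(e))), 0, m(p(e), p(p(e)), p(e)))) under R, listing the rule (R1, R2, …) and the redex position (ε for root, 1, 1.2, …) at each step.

e

1. h(m(p(h(p(e))), 0, m(p(e), p(p(e)), p(e))))  →  h(m(p(e), p(p(e)), p(e)))   [R1 at 1]
2. h(m(p(e), p(p(e)), p(e)))  →  h(p(e))   [R1 at 1]
3. h(p(e))  →  e   [R3 at ε]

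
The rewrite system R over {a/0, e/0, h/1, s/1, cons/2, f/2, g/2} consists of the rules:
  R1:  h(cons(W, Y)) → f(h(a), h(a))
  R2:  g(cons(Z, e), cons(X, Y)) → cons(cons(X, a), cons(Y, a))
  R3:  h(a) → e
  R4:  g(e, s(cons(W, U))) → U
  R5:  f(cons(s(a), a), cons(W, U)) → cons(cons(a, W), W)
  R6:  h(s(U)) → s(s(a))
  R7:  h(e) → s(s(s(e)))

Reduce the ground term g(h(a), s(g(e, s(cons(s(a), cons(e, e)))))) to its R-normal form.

e

1. g(h(a), s(g(e, s(cons(s(a), cons(e, e))))))  →  g(e, s(g(e, s(cons(s(a), cons(e, e))))))   [R3 at 1]
2. g(e, s(g(e, s(cons(s(a), cons(e, e))))))  →  g(e, s(cons(e, e)))   [R4 at 2.1]
3. g(e, s(cons(e, e)))  →  e   [R4 at ε]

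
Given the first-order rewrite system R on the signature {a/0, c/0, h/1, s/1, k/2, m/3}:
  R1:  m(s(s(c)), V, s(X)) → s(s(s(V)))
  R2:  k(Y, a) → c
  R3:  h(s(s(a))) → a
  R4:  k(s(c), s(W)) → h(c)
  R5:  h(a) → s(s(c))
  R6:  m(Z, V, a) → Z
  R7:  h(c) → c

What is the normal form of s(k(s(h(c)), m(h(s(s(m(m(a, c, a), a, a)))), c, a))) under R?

s(c)

1. s(k(s(h(c)), m(h(s(s(m(m(a, c, a), a, a)))), c, a)))  →  s(k(s(c), m(h(s(s(m(m(a, c, a), a, a)))), c, a)))   [R7 at 1.1.1]
2. s(k(s(c), m(h(s(s(m(m(a, c, a), a, a)))), c, a)))  →  s(k(s(c), h(s(s(m(m(a, c, a), a, a))))))   [R6 at 1.2]
3. s(k(s(c), h(s(s(m(m(a, c, a), a, a))))))  →  s(k(s(c), h(s(s(m(a, c, a))))))   [R6 at 1.2.1.1.1]
4. s(k(s(c), h(s(s(m(a, c, a))))))  →  s(k(s(c), h(s(s(a)))))   [R6 at 1.2.1.1.1]
5. s(k(s(c), h(s(s(a)))))  →  s(k(s(c), a))   [R3 at 1.2]
6. s(k(s(c), a))  →  s(c)   [R2 at 1]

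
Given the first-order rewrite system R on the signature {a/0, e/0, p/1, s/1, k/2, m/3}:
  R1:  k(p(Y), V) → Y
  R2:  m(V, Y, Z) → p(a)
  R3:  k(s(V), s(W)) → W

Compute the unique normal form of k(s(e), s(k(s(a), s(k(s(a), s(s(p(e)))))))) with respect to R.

s(p(e))

1. k(s(e), s(k(s(a), s(k(s(a), s(s(p(e))))))))  →  k(s(a), s(k(s(a), s(s(p(e))))))   [R3 at ε]
2. k(s(a), s(k(s(a), s(s(p(e))))))  →  k(s(a), s(s(p(e))))   [R3 at ε]
3. k(s(a), s(s(p(e))))  →  s(p(e))   [R3 at ε]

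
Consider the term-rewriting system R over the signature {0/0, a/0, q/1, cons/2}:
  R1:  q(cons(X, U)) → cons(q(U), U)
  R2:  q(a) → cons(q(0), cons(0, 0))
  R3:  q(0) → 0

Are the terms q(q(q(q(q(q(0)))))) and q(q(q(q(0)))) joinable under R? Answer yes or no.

Reduce t₁ = q(q(q(q(q(q(0)))))):
1. q(q(q(q(q(q(0))))))  →  q(q(q(q(q(0)))))   [R3 at 1.1.1.1.1]
2. q(q(q(q(q(0)))))  →  q(q(q(q(0))))   [R3 at 1.1.1.1]
3. q(q(q(q(0))))  →  q(q(q(0)))   [R3 at 1.1.1]
4. q(q(q(0)))  →  q(q(0))   [R3 at 1.1]
5. q(q(0))  →  q(0)   [R3 at 1]
6. q(0)  →  0   [R3 at ε]

Reduce t₂ = q(q(q(q(0)))):
1. q(q(q(q(0))))  →  q(q(q(0)))   [R3 at 1.1.1]
2. q(q(q(0)))  →  q(q(0))   [R3 at 1.1]
3. q(q(0))  →  q(0)   [R3 at 1]
4. q(0)  →  0   [R3 at ε]

yes — NF(t₁) = 0, NF(t₂) = 0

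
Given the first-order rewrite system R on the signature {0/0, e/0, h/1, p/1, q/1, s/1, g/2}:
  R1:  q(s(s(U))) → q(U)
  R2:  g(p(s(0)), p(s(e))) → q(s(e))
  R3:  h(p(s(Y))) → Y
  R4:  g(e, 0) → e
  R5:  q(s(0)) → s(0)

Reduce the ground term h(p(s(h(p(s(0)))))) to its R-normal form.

0

1. h(p(s(h(p(s(0))))))  →  h(p(s(0)))   [R3 at ε]
2. h(p(s(0)))  →  0   [R3 at ε]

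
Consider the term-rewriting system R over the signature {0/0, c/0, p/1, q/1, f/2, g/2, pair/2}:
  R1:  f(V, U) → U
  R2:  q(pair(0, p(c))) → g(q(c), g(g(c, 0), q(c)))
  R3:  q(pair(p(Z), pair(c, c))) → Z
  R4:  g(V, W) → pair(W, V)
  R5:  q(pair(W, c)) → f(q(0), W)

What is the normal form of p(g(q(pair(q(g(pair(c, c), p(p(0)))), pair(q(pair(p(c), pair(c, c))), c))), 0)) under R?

p(pair(0, 0))

1. p(g(q(pair(q(g(pair(c, c), p(p(0)))), pair(q(pair(p(c), pair(c, c))), c))), 0))  →  p(pair(0, q(pair(q(g(pair(c, c), p(p(0)))), pair(q(pair(p(c), pair(c, c))), c)))))   [R4 at 1]
2. p(pair(0, q(pair(q(g(pair(c, c), p(p(0)))), pair(q(pair(p(c), pair(c, c))), c)))))  →  p(pair(0, q(pair(q(pair(p(p(0)), pair(c, c))), pair(q(pair(p(c), pair(c, c))), c)))))   [R4 at 1.2.1.1.1]
3. p(pair(0, q(pair(q(pair(p(p(0)), pair(c, c))), pair(q(pair(p(c), pair(c, c))), c)))))  →  p(pair(0, q(pair(p(0), pair(q(pair(p(c), pair(c, c))), c)))))   [R3 at 1.2.1.1]
4. p(pair(0, q(pair(p(0), pair(q(pair(p(c), pair(c, c))), c)))))  →  p(pair(0, q(pair(p(0), pair(c, c)))))   [R3 at 1.2.1.2.1]
5. p(pair(0, q(pair(p(0), pair(c, c)))))  →  p(pair(0, 0))   [R3 at 1.2]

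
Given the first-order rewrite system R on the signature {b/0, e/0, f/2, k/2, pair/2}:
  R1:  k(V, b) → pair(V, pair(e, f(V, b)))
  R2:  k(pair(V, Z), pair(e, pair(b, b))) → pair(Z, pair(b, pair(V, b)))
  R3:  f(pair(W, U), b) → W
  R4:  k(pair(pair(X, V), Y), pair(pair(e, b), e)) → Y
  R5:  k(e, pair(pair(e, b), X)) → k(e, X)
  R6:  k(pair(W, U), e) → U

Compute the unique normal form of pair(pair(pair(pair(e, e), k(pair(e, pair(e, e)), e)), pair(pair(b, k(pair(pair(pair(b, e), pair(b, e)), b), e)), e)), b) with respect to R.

1. pair(pair(pair(pair(e, e), k(pair(e, pair(e, e)), e)), pair(pair(b, k(pair(pair(pair(b, e), pair(b, e)), b), e)), e)), b)  →  pair(pair(pair(pair(e, e), pair(e, e)), pair(pair(b, k(pair(pair(pair(b, e), pair(b, e)), b), e)), e)), b)   [R6 at 1.1.2]
2. pair(pair(pair(pair(e, e), pair(e, e)), pair(pair(b, k(pair(pair(pair(b, e), pair(b, e)), b), e)), e)), b)  →  pair(pair(pair(pair(e, e), pair(e, e)), pair(pair(b, b), e)), b)   [R6 at 1.2.1.2]

pair(pair(pair(pair(e, e), pair(e, e)), pair(pair(b, b), e)), b)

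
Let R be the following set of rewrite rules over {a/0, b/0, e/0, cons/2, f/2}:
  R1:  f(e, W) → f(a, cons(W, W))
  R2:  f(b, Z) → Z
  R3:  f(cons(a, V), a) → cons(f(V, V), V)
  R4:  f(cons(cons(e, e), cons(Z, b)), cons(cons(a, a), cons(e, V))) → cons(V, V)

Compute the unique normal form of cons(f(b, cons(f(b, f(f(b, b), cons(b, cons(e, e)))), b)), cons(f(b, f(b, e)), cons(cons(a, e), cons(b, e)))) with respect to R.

1. cons(f(b, cons(f(b, f(f(b, b), cons(b, cons(e, e)))), b)), cons(f(b, f(b, e)), cons(cons(a, e), cons(b, e))))  →  cons(cons(f(b, f(f(b, b), cons(b, cons(e, e)))), b), cons(f(b, f(b, e)), cons(cons(a, e), cons(b, e))))   [R2 at 1]
2. cons(cons(f(b, f(f(b, b), cons(b, cons(e, e)))), b), cons(f(b, f(b, e)), cons(cons(a, e), cons(b, e))))  →  cons(cons(f(f(b, b), cons(b, cons(e, e))), b), cons(f(b, f(b, e)), cons(cons(a, e), cons(b, e))))   [R2 at 1.1]
3. cons(cons(f(f(b, b), cons(b, cons(e, e))), b), cons(f(b, f(b, e)), cons(cons(a, e), cons(b, e))))  →  cons(cons(f(b, cons(b, cons(e, e))), b), cons(f(b, f(b, e)), cons(cons(a, e), cons(b, e))))   [R2 at 1.1.1]
4. cons(cons(f(b, cons(b, cons(e, e))), b), cons(f(b, f(b, e)), cons(cons(a, e), cons(b, e))))  →  cons(cons(cons(b, cons(e, e)), b), cons(f(b, f(b, e)), cons(cons(a, e), cons(b, e))))   [R2 at 1.1]
5. cons(cons(cons(b, cons(e, e)), b), cons(f(b, f(b, e)), cons(cons(a, e), cons(b, e))))  →  cons(cons(cons(b, cons(e, e)), b), cons(f(b, e), cons(cons(a, e), cons(b, e))))   [R2 at 2.1]
6. cons(cons(cons(b, cons(e, e)), b), cons(f(b, e), cons(cons(a, e), cons(b, e))))  →  cons(cons(cons(b, cons(e, e)), b), cons(e, cons(cons(a, e), cons(b, e))))   [R2 at 2.1]

cons(cons(cons(b, cons(e, e)), b), cons(e, cons(cons(a, e), cons(b, e))))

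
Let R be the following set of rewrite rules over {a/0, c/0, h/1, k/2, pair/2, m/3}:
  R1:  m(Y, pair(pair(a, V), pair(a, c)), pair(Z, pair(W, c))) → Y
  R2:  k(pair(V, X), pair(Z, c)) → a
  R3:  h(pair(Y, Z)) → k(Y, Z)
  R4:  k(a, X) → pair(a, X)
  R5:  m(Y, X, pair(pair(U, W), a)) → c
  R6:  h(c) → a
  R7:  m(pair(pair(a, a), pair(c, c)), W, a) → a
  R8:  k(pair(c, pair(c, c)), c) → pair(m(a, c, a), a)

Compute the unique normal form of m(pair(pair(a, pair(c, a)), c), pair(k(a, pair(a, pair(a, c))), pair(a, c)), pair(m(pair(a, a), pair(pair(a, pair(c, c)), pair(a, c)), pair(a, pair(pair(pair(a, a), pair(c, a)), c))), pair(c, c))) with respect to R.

pair(pair(a, pair(c, a)), c)

1. m(pair(pair(a, pair(c, a)), c), pair(k(a, pair(a, pair(a, c))), pair(a, c)), pair(m(pair(a, a), pair(pair(a, pair(c, c)), pair(a, c)), pair(a, pair(pair(pair(a, a), pair(c, a)), c))), pair(c, c)))  →  m(pair(pair(a, pair(c, a)), c), pair(pair(a, pair(a, pair(a, c))), pair(a, c)), pair(m(pair(a, a), pair(pair(a, pair(c, c)), pair(a, c)), pair(a, pair(pair(pair(a, a), pair(c, a)), c))), pair(c, c)))   [R4 at 2.1]
2. m(pair(pair(a, pair(c, a)), c), pair(pair(a, pair(a, pair(a, c))), pair(a, c)), pair(m(pair(a, a), pair(pair(a, pair(c, c)), pair(a, c)), pair(a, pair(pair(pair(a, a), pair(c, a)), c))), pair(c, c)))  →  pair(pair(a, pair(c, a)), c)   [R1 at ε]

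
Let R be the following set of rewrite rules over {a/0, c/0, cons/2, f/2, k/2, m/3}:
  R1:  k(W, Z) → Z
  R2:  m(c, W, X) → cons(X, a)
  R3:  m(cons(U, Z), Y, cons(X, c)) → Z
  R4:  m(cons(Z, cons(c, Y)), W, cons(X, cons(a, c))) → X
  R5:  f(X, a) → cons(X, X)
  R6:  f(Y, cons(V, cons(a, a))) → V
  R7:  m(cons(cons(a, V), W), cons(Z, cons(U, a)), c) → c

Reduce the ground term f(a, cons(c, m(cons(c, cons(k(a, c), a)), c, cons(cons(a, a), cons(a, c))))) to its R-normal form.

1. f(a, cons(c, m(cons(c, cons(k(a, c), a)), c, cons(cons(a, a), cons(a, c)))))  →  f(a, cons(c, m(cons(c, cons(c, a)), c, cons(cons(a, a), cons(a, c)))))   [R1 at 2.2.1.2.1]
2. f(a, cons(c, m(cons(c, cons(c, a)), c, cons(cons(a, a), cons(a, c)))))  →  f(a, cons(c, cons(a, a)))   [R4 at 2.2]
3. f(a, cons(c, cons(a, a)))  →  c   [R6 at ε]

c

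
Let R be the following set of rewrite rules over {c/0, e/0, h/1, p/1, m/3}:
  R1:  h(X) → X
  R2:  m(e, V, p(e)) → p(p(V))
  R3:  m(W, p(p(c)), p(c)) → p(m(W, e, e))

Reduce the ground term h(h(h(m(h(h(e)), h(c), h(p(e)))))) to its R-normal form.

p(p(c))

1. h(h(h(m(h(h(e)), h(c), h(p(e))))))  →  h(h(m(h(h(e)), h(c), h(p(e)))))   [R1 at ε]
2. h(h(m(h(h(e)), h(c), h(p(e)))))  →  h(m(h(h(e)), h(c), h(p(e))))   [R1 at ε]
3. h(m(h(h(e)), h(c), h(p(e))))  →  m(h(h(e)), h(c), h(p(e)))   [R1 at ε]
4. m(h(h(e)), h(c), h(p(e)))  →  m(h(e), h(c), h(p(e)))   [R1 at 1]
5. m(h(e), h(c), h(p(e)))  →  m(e, h(c), h(p(e)))   [R1 at 1]
6. m(e, h(c), h(p(e)))  →  m(e, c, h(p(e)))   [R1 at 2]
7. m(e, c, h(p(e)))  →  m(e, c, p(e))   [R1 at 3]
8. m(e, c, p(e))  →  p(p(c))   [R2 at ε]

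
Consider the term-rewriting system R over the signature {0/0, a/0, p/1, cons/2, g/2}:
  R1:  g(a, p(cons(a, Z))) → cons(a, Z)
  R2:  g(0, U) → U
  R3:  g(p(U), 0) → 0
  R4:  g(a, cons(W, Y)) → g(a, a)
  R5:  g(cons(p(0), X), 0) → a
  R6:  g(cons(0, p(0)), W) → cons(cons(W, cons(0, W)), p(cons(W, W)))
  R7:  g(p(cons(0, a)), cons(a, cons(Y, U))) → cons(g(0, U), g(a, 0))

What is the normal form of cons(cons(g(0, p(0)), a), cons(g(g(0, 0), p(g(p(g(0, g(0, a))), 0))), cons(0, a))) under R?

1. cons(cons(g(0, p(0)), a), cons(g(g(0, 0), p(g(p(g(0, g(0, a))), 0))), cons(0, a)))  →  cons(cons(p(0), a), cons(g(g(0, 0), p(g(p(g(0, g(0, a))), 0))), cons(0, a)))   [R2 at 1.1]
2. cons(cons(p(0), a), cons(g(g(0, 0), p(g(p(g(0, g(0, a))), 0))), cons(0, a)))  →  cons(cons(p(0), a), cons(g(0, p(g(p(g(0, g(0, a))), 0))), cons(0, a)))   [R2 at 2.1.1]
3. cons(cons(p(0), a), cons(g(0, p(g(p(g(0, g(0, a))), 0))), cons(0, a)))  →  cons(cons(p(0), a), cons(p(g(p(g(0, g(0, a))), 0)), cons(0, a)))   [R2 at 2.1]
4. cons(cons(p(0), a), cons(p(g(p(g(0, g(0, a))), 0)), cons(0, a)))  →  cons(cons(p(0), a), cons(p(0), cons(0, a)))   [R3 at 2.1.1]

cons(cons(p(0), a), cons(p(0), cons(0, a)))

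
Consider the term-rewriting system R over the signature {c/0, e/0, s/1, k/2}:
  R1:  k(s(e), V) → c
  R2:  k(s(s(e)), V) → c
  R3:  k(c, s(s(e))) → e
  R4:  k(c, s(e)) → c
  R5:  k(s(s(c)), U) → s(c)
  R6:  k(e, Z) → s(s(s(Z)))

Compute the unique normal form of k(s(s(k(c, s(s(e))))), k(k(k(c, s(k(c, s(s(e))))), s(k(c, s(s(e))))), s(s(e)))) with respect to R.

1. k(s(s(k(c, s(s(e))))), k(k(k(c, s(k(c, s(s(e))))), s(k(c, s(s(e))))), s(s(e))))  →  k(s(s(e)), k(k(k(c, s(k(c, s(s(e))))), s(k(c, s(s(e))))), s(s(e))))   [R3 at 1.1.1]
2. k(s(s(e)), k(k(k(c, s(k(c, s(s(e))))), s(k(c, s(s(e))))), s(s(e))))  →  c   [R2 at ε]

c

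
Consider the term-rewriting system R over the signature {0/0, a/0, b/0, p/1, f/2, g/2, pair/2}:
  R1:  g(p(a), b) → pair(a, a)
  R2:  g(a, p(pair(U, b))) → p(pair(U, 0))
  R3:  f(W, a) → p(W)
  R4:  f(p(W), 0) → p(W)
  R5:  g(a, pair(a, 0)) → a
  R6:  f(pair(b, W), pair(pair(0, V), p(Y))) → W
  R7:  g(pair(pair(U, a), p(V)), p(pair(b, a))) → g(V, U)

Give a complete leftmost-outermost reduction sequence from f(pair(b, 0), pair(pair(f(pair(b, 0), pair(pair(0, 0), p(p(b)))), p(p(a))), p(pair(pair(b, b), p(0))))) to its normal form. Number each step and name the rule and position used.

0

1. f(pair(b, 0), pair(pair(f(pair(b, 0), pair(pair(0, 0), p(p(b)))), p(p(a))), p(pair(pair(b, b), p(0)))))  →  f(pair(b, 0), pair(pair(0, p(p(a))), p(pair(pair(b, b), p(0)))))   [R6 at 2.1.1]
2. f(pair(b, 0), pair(pair(0, p(p(a))), p(pair(pair(b, b), p(0)))))  →  0   [R6 at ε]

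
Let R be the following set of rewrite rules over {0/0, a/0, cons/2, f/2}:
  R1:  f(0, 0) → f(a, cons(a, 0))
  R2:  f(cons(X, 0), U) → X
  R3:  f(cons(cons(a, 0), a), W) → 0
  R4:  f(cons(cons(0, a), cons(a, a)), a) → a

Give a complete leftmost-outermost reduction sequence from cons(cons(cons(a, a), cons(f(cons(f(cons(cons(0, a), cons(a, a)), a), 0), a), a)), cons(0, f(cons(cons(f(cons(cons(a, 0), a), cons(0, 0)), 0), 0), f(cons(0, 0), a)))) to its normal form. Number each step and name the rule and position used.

cons(cons(cons(a, a), cons(a, a)), cons(0, cons(0, 0)))

1. cons(cons(cons(a, a), cons(f(cons(f(cons(cons(0, a), cons(a, a)), a), 0), a), a)), cons(0, f(cons(cons(f(cons(cons(a, 0), a), cons(0, 0)), 0), 0), f(cons(0, 0), a))))  →  cons(cons(cons(a, a), cons(f(cons(cons(0, a), cons(a, a)), a), a)), cons(0, f(cons(cons(f(cons(cons(a, 0), a), cons(0, 0)), 0), 0), f(cons(0, 0), a))))   [R2 at 1.2.1]
2. cons(cons(cons(a, a), cons(f(cons(cons(0, a), cons(a, a)), a), a)), cons(0, f(cons(cons(f(cons(cons(a, 0), a), cons(0, 0)), 0), 0), f(cons(0, 0), a))))  →  cons(cons(cons(a, a), cons(a, a)), cons(0, f(cons(cons(f(cons(cons(a, 0), a), cons(0, 0)), 0), 0), f(cons(0, 0), a))))   [R4 at 1.2.1]
3. cons(cons(cons(a, a), cons(a, a)), cons(0, f(cons(cons(f(cons(cons(a, 0), a), cons(0, 0)), 0), 0), f(cons(0, 0), a))))  →  cons(cons(cons(a, a), cons(a, a)), cons(0, cons(f(cons(cons(a, 0), a), cons(0, 0)), 0)))   [R2 at 2.2]
4. cons(cons(cons(a, a), cons(a, a)), cons(0, cons(f(cons(cons(a, 0), a), cons(0, 0)), 0)))  →  cons(cons(cons(a, a), cons(a, a)), cons(0, cons(0, 0)))   [R3 at 2.2.1]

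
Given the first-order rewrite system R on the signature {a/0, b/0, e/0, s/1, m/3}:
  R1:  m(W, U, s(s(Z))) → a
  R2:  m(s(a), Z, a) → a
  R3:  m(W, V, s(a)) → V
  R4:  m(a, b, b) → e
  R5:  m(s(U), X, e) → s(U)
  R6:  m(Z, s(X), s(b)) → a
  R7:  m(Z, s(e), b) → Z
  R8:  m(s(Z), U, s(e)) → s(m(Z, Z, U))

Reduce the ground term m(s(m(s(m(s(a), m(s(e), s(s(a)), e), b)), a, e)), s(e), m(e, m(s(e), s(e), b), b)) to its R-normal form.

1. m(s(m(s(m(s(a), m(s(e), s(s(a)), e), b)), a, e)), s(e), m(e, m(s(e), s(e), b), b))  →  m(s(s(m(s(a), m(s(e), s(s(a)), e), b))), s(e), m(e, m(s(e), s(e), b), b))   [R5 at 1.1]
2. m(s(s(m(s(a), m(s(e), s(s(a)), e), b))), s(e), m(e, m(s(e), s(e), b), b))  →  m(s(s(m(s(a), s(e), b))), s(e), m(e, m(s(e), s(e), b), b))   [R5 at 1.1.1.2]
3. m(s(s(m(s(a), s(e), b))), s(e), m(e, m(s(e), s(e), b), b))  →  m(s(s(s(a))), s(e), m(e, m(s(e), s(e), b), b))   [R7 at 1.1.1]
4. m(s(s(s(a))), s(e), m(e, m(s(e), s(e), b), b))  →  m(s(s(s(a))), s(e), m(e, s(e), b))   [R7 at 3.2]
5. m(s(s(s(a))), s(e), m(e, s(e), b))  →  m(s(s(s(a))), s(e), e)   [R7 at 3]
6. m(s(s(s(a))), s(e), e)  →  s(s(s(a)))   [R5 at ε]

s(s(s(a)))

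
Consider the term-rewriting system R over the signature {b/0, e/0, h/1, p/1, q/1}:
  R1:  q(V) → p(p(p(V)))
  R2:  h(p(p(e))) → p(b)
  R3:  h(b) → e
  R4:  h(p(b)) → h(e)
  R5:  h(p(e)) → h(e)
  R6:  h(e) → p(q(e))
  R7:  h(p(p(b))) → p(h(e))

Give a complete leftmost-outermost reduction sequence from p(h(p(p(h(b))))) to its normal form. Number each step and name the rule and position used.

p(p(b))

1. p(h(p(p(h(b)))))  →  p(h(p(p(e))))   [R3 at 1.1.1.1]
2. p(h(p(p(e))))  →  p(p(b))   [R2 at 1]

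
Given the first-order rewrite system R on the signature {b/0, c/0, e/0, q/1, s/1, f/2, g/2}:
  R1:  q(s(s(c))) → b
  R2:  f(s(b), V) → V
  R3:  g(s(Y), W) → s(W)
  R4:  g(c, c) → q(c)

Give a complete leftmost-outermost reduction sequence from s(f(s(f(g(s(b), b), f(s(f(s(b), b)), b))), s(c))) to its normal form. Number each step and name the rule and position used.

s(s(c))

1. s(f(s(f(g(s(b), b), f(s(f(s(b), b)), b))), s(c)))  →  s(f(s(f(s(b), f(s(f(s(b), b)), b))), s(c)))   [R3 at 1.1.1.1]
2. s(f(s(f(s(b), f(s(f(s(b), b)), b))), s(c)))  →  s(f(s(f(s(f(s(b), b)), b)), s(c)))   [R2 at 1.1.1]
3. s(f(s(f(s(f(s(b), b)), b)), s(c)))  →  s(f(s(f(s(b), b)), s(c)))   [R2 at 1.1.1.1.1]
4. s(f(s(f(s(b), b)), s(c)))  →  s(f(s(b), s(c)))   [R2 at 1.1.1]
5. s(f(s(b), s(c)))  →  s(s(c))   [R2 at 1]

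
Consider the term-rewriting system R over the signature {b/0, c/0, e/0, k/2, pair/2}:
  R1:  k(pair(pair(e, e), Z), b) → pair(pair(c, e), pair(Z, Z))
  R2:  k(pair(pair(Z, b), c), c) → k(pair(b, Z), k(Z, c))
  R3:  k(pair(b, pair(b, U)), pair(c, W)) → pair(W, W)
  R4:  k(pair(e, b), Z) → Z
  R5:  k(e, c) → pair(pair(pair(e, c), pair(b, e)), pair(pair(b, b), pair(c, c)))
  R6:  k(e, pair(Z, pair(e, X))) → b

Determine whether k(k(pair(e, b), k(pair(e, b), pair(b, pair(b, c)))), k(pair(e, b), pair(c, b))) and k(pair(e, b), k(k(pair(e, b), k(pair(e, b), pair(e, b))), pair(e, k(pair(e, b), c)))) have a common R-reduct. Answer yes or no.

Reduce t₁ = k(k(pair(e, b), k(pair(e, b), pair(b, pair(b, c)))), k(pair(e, b), pair(c, b))):
1. k(k(pair(e, b), k(pair(e, b), pair(b, pair(b, c)))), k(pair(e, b), pair(c, b)))  →  k(k(pair(e, b), pair(b, pair(b, c))), k(pair(e, b), pair(c, b)))   [R4 at 1]
2. k(k(pair(e, b), pair(b, pair(b, c))), k(pair(e, b), pair(c, b)))  →  k(pair(b, pair(b, c)), k(pair(e, b), pair(c, b)))   [R4 at 1]
3. k(pair(b, pair(b, c)), k(pair(e, b), pair(c, b)))  →  k(pair(b, pair(b, c)), pair(c, b))   [R4 at 2]
4. k(pair(b, pair(b, c)), pair(c, b))  →  pair(b, b)   [R3 at ε]

Reduce t₂ = k(pair(e, b), k(k(pair(e, b), k(pair(e, b), pair(e, b))), pair(e, k(pair(e, b), c)))):
1. k(pair(e, b), k(k(pair(e, b), k(pair(e, b), pair(e, b))), pair(e, k(pair(e, b), c))))  →  k(k(pair(e, b), k(pair(e, b), pair(e, b))), pair(e, k(pair(e, b), c)))   [R4 at ε]
2. k(k(pair(e, b), k(pair(e, b), pair(e, b))), pair(e, k(pair(e, b), c)))  →  k(k(pair(e, b), pair(e, b)), pair(e, k(pair(e, b), c)))   [R4 at 1]
3. k(k(pair(e, b), pair(e, b)), pair(e, k(pair(e, b), c)))  →  k(pair(e, b), pair(e, k(pair(e, b), c)))   [R4 at 1]
4. k(pair(e, b), pair(e, k(pair(e, b), c)))  →  pair(e, k(pair(e, b), c))   [R4 at ε]
5. pair(e, k(pair(e, b), c))  →  pair(e, c)   [R4 at 2]

no — NF(t₁) = pair(b, b), NF(t₂) = pair(e, c)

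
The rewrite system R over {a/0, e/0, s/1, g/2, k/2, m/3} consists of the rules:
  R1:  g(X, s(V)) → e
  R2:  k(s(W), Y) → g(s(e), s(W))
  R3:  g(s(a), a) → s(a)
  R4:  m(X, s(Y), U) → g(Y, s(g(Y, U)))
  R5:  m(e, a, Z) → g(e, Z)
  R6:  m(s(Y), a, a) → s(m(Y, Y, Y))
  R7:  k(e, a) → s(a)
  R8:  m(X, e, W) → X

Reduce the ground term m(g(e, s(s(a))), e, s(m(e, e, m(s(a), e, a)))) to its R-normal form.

1. m(g(e, s(s(a))), e, s(m(e, e, m(s(a), e, a))))  →  g(e, s(s(a)))   [R8 at ε]
2. g(e, s(s(a)))  →  e   [R1 at ε]

e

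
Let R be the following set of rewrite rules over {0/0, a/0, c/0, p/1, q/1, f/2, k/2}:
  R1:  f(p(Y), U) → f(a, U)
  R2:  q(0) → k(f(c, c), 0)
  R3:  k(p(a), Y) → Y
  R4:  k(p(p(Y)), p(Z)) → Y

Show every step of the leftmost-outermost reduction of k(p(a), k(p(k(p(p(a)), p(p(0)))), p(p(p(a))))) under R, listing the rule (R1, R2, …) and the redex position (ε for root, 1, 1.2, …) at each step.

1. k(p(a), k(p(k(p(p(a)), p(p(0)))), p(p(p(a)))))  →  k(p(k(p(p(a)), p(p(0)))), p(p(p(a))))   [R3 at ε]
2. k(p(k(p(p(a)), p(p(0)))), p(p(p(a))))  →  k(p(a), p(p(p(a))))   [R4 at 1.1]
3. k(p(a), p(p(p(a))))  →  p(p(p(a)))   [R3 at ε]

p(p(p(a)))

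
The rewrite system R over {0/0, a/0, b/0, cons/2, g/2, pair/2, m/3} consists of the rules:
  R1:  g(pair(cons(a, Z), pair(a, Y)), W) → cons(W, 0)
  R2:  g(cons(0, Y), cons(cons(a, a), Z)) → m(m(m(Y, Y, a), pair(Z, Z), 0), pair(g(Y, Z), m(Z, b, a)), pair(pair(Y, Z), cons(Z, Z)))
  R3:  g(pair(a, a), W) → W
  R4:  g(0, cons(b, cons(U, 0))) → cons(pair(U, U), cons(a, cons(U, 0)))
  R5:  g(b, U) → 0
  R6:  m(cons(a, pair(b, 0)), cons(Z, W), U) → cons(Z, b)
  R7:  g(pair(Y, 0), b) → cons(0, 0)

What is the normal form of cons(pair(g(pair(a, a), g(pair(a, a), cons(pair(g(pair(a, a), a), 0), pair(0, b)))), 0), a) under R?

1. cons(pair(g(pair(a, a), g(pair(a, a), cons(pair(g(pair(a, a), a), 0), pair(0, b)))), 0), a)  →  cons(pair(g(pair(a, a), cons(pair(g(pair(a, a), a), 0), pair(0, b))), 0), a)   [R3 at 1.1]
2. cons(pair(g(pair(a, a), cons(pair(g(pair(a, a), a), 0), pair(0, b))), 0), a)  →  cons(pair(cons(pair(g(pair(a, a), a), 0), pair(0, b)), 0), a)   [R3 at 1.1]
3. cons(pair(cons(pair(g(pair(a, a), a), 0), pair(0, b)), 0), a)  →  cons(pair(cons(pair(a, 0), pair(0, b)), 0), a)   [R3 at 1.1.1.1]

cons(pair(cons(pair(a, 0), pair(0, b)), 0), a)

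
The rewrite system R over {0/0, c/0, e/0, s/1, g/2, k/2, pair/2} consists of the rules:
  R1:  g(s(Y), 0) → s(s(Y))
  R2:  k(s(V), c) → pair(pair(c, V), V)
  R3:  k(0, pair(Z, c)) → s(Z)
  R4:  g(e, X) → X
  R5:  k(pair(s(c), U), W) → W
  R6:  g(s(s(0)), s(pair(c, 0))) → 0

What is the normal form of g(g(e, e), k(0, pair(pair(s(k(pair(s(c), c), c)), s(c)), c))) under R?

s(pair(s(c), s(c)))

1. g(g(e, e), k(0, pair(pair(s(k(pair(s(c), c), c)), s(c)), c)))  →  g(e, k(0, pair(pair(s(k(pair(s(c), c), c)), s(c)), c)))   [R4 at 1]
2. g(e, k(0, pair(pair(s(k(pair(s(c), c), c)), s(c)), c)))  →  k(0, pair(pair(s(k(pair(s(c), c), c)), s(c)), c))   [R4 at ε]
3. k(0, pair(pair(s(k(pair(s(c), c), c)), s(c)), c))  →  s(pair(s(k(pair(s(c), c), c)), s(c)))   [R3 at ε]
4. s(pair(s(k(pair(s(c), c), c)), s(c)))  →  s(pair(s(c), s(c)))   [R5 at 1.1.1]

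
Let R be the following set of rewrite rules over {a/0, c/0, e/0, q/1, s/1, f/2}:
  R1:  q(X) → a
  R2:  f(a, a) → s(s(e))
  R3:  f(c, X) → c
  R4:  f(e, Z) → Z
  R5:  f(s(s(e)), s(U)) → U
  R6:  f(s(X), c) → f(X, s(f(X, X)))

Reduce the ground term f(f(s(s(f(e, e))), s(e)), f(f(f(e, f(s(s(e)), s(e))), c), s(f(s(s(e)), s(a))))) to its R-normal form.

1. f(f(s(s(f(e, e))), s(e)), f(f(f(e, f(s(s(e)), s(e))), c), s(f(s(s(e)), s(a)))))  →  f(f(s(s(e)), s(e)), f(f(f(e, f(s(s(e)), s(e))), c), s(f(s(s(e)), s(a)))))   [R4 at 1.1.1.1]
2. f(f(s(s(e)), s(e)), f(f(f(e, f(s(s(e)), s(e))), c), s(f(s(s(e)), s(a)))))  →  f(e, f(f(f(e, f(s(s(e)), s(e))), c), s(f(s(s(e)), s(a)))))   [R5 at 1]
3. f(e, f(f(f(e, f(s(s(e)), s(e))), c), s(f(s(s(e)), s(a)))))  →  f(f(f(e, f(s(s(e)), s(e))), c), s(f(s(s(e)), s(a))))   [R4 at ε]
4. f(f(f(e, f(s(s(e)), s(e))), c), s(f(s(s(e)), s(a))))  →  f(f(f(s(s(e)), s(e)), c), s(f(s(s(e)), s(a))))   [R4 at 1.1]
5. f(f(f(s(s(e)), s(e)), c), s(f(s(s(e)), s(a))))  →  f(f(e, c), s(f(s(s(e)), s(a))))   [R5 at 1.1]
6. f(f(e, c), s(f(s(s(e)), s(a))))  →  f(c, s(f(s(s(e)), s(a))))   [R4 at 1]
7. f(c, s(f(s(s(e)), s(a))))  →  c   [R3 at ε]

c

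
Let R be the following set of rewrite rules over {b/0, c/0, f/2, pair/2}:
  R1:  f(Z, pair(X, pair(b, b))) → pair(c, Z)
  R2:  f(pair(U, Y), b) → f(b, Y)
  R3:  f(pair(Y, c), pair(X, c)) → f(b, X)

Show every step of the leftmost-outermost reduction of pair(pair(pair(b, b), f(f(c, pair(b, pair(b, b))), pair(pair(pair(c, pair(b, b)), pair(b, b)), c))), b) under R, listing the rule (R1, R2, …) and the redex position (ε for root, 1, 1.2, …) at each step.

pair(pair(pair(b, b), pair(c, b)), b)

1. pair(pair(pair(b, b), f(f(c, pair(b, pair(b, b))), pair(pair(pair(c, pair(b, b)), pair(b, b)), c))), b)  →  pair(pair(pair(b, b), f(pair(c, c), pair(pair(pair(c, pair(b, b)), pair(b, b)), c))), b)   [R1 at 1.2.1]
2. pair(pair(pair(b, b), f(pair(c, c), pair(pair(pair(c, pair(b, b)), pair(b, b)), c))), b)  →  pair(pair(pair(b, b), f(b, pair(pair(c, pair(b, b)), pair(b, b)))), b)   [R3 at 1.2]
3. pair(pair(pair(b, b), f(b, pair(pair(c, pair(b, b)), pair(b, b)))), b)  →  pair(pair(pair(b, b), pair(c, b)), b)   [R1 at 1.2]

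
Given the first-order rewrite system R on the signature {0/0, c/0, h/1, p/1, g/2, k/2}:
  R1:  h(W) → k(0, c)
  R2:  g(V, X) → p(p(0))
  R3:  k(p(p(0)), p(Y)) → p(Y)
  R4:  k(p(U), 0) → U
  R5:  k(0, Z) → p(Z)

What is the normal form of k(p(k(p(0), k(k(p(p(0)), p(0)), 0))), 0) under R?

1. k(p(k(p(0), k(k(p(p(0)), p(0)), 0))), 0)  →  k(p(0), k(k(p(p(0)), p(0)), 0))   [R4 at ε]
2. k(p(0), k(k(p(p(0)), p(0)), 0))  →  k(p(0), k(p(0), 0))   [R3 at 2.1]
3. k(p(0), k(p(0), 0))  →  k(p(0), 0)   [R4 at 2]
4. k(p(0), 0)  →  0   [R4 at ε]

0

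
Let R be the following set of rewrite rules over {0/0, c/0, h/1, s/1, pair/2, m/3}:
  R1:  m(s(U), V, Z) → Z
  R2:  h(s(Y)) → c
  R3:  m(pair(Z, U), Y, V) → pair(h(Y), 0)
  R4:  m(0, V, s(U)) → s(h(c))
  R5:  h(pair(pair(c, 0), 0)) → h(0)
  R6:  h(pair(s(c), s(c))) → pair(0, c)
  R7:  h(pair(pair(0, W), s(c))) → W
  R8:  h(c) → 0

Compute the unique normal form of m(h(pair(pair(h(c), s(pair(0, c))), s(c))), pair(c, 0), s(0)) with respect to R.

1. m(h(pair(pair(h(c), s(pair(0, c))), s(c))), pair(c, 0), s(0))  →  m(h(pair(pair(0, s(pair(0, c))), s(c))), pair(c, 0), s(0))   [R8 at 1.1.1.1]
2. m(h(pair(pair(0, s(pair(0, c))), s(c))), pair(c, 0), s(0))  →  m(s(pair(0, c)), pair(c, 0), s(0))   [R7 at 1]
3. m(s(pair(0, c)), pair(c, 0), s(0))  →  s(0)   [R1 at ε]

s(0)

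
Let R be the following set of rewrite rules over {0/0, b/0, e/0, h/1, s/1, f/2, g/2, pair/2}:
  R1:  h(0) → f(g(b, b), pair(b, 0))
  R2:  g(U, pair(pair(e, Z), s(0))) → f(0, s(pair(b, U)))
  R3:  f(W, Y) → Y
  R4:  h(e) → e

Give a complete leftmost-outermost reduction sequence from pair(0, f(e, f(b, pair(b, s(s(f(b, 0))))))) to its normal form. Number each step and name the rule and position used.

1. pair(0, f(e, f(b, pair(b, s(s(f(b, 0)))))))  →  pair(0, f(b, pair(b, s(s(f(b, 0))))))   [R3 at 2]
2. pair(0, f(b, pair(b, s(s(f(b, 0))))))  →  pair(0, pair(b, s(s(f(b, 0)))))   [R3 at 2]
3. pair(0, pair(b, s(s(f(b, 0)))))  →  pair(0, pair(b, s(s(0))))   [R3 at 2.2.1.1]

pair(0, pair(b, s(s(0))))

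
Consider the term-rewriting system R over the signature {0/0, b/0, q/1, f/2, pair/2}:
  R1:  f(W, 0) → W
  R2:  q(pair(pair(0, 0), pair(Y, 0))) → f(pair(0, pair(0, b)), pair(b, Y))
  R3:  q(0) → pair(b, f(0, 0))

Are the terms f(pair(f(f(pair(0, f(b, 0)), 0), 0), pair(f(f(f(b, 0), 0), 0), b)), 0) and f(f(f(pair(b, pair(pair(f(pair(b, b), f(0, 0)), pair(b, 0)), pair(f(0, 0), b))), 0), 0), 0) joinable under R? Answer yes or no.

Reduce t₁ = f(pair(f(f(pair(0, f(b, 0)), 0), 0), pair(f(f(f(b, 0), 0), 0), b)), 0):
1. f(pair(f(f(pair(0, f(b, 0)), 0), 0), pair(f(f(f(b, 0), 0), 0), b)), 0)  →  pair(f(f(pair(0, f(b, 0)), 0), 0), pair(f(f(f(b, 0), 0), 0), b))   [R1 at ε]
2. pair(f(f(pair(0, f(b, 0)), 0), 0), pair(f(f(f(b, 0), 0), 0), b))  →  pair(f(pair(0, f(b, 0)), 0), pair(f(f(f(b, 0), 0), 0), b))   [R1 at 1]
3. pair(f(pair(0, f(b, 0)), 0), pair(f(f(f(b, 0), 0), 0), b))  →  pair(pair(0, f(b, 0)), pair(f(f(f(b, 0), 0), 0), b))   [R1 at 1]
4. pair(pair(0, f(b, 0)), pair(f(f(f(b, 0), 0), 0), b))  →  pair(pair(0, b), pair(f(f(f(b, 0), 0), 0), b))   [R1 at 1.2]
5. pair(pair(0, b), pair(f(f(f(b, 0), 0), 0), b))  →  pair(pair(0, b), pair(f(f(b, 0), 0), b))   [R1 at 2.1]
6. pair(pair(0, b), pair(f(f(b, 0), 0), b))  →  pair(pair(0, b), pair(f(b, 0), b))   [R1 at 2.1]
7. pair(pair(0, b), pair(f(b, 0), b))  →  pair(pair(0, b), pair(b, b))   [R1 at 2.1]

Reduce t₂ = f(f(f(pair(b, pair(pair(f(pair(b, b), f(0, 0)), pair(b, 0)), pair(f(0, 0), b))), 0), 0), 0):
1. f(f(f(pair(b, pair(pair(f(pair(b, b), f(0, 0)), pair(b, 0)), pair(f(0, 0), b))), 0), 0), 0)  →  f(f(pair(b, pair(pair(f(pair(b, b), f(0, 0)), pair(b, 0)), pair(f(0, 0), b))), 0), 0)   [R1 at ε]
2. f(f(pair(b, pair(pair(f(pair(b, b), f(0, 0)), pair(b, 0)), pair(f(0, 0), b))), 0), 0)  →  f(pair(b, pair(pair(f(pair(b, b), f(0, 0)), pair(b, 0)), pair(f(0, 0), b))), 0)   [R1 at ε]
3. f(pair(b, pair(pair(f(pair(b, b), f(0, 0)), pair(b, 0)), pair(f(0, 0), b))), 0)  →  pair(b, pair(pair(f(pair(b, b), f(0, 0)), pair(b, 0)), pair(f(0, 0), b)))   [R1 at ε]
4. pair(b, pair(pair(f(pair(b, b), f(0, 0)), pair(b, 0)), pair(f(0, 0), b)))  →  pair(b, pair(pair(f(pair(b, b), 0), pair(b, 0)), pair(f(0, 0), b)))   [R1 at 2.1.1.2]
5. pair(b, pair(pair(f(pair(b, b), 0), pair(b, 0)), pair(f(0, 0), b)))  →  pair(b, pair(pair(pair(b, b), pair(b, 0)), pair(f(0, 0), b)))   [R1 at 2.1.1]
6. pair(b, pair(pair(pair(b, b), pair(b, 0)), pair(f(0, 0), b)))  →  pair(b, pair(pair(pair(b, b), pair(b, 0)), pair(0, b)))   [R1 at 2.2.1]

no — NF(t₁) = pair(pair(0, b), pair(b, b)), NF(t₂) = pair(b, pair(pair(pair(b, b), pair(b, 0)), pair(0, b)))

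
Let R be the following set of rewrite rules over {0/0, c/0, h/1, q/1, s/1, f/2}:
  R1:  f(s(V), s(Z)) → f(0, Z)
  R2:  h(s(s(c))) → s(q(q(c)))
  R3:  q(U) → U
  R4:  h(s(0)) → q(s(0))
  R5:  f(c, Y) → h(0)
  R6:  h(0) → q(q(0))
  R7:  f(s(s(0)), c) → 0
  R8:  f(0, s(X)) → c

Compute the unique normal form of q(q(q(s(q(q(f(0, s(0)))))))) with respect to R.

1. q(q(q(s(q(q(f(0, s(0))))))))  →  q(q(s(q(q(f(0, s(0)))))))   [R3 at ε]
2. q(q(s(q(q(f(0, s(0)))))))  →  q(s(q(q(f(0, s(0))))))   [R3 at ε]
3. q(s(q(q(f(0, s(0))))))  →  s(q(q(f(0, s(0)))))   [R3 at ε]
4. s(q(q(f(0, s(0)))))  →  s(q(f(0, s(0))))   [R3 at 1]
5. s(q(f(0, s(0))))  →  s(f(0, s(0)))   [R3 at 1]
6. s(f(0, s(0)))  →  s(c)   [R8 at 1]

s(c)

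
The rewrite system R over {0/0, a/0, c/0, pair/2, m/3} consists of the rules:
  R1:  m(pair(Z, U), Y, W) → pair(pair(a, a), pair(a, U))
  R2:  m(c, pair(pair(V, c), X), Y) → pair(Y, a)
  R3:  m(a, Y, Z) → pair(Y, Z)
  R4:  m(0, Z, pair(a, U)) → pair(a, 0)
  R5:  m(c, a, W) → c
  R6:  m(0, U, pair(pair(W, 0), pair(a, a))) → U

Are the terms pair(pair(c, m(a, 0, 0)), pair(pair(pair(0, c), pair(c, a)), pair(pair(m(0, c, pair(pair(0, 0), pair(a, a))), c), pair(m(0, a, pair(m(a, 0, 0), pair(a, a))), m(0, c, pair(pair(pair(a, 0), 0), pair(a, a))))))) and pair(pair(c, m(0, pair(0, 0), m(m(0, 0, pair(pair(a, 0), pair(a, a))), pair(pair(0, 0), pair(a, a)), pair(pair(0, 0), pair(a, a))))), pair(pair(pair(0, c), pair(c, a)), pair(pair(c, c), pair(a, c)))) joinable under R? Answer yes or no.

yes — NF(t₁) = pair(pair(c, pair(0, 0)), pair(pair(pair(0, c), pair(c, a)), pair(pair(c, c), pair(a, c)))), NF(t₂) = pair(pair(c, pair(0, 0)), pair(pair(pair(0, c), pair(c, a)), pair(pair(c, c), pair(a, c))))

Reduce t₁ = pair(pair(c, m(a, 0, 0)), pair(pair(pair(0, c), pair(c, a)), pair(pair(m(0, c, pair(pair(0, 0), pair(a, a))), c), pair(m(0, a, pair(m(a, 0, 0), pair(a, a))), m(0, c, pair(pair(pair(a, 0), 0), pair(a, a))))))):
1. pair(pair(c, m(a, 0, 0)), pair(pair(pair(0, c), pair(c, a)), pair(pair(m(0, c, pair(pair(0, 0), pair(a, a))), c), pair(m(0, a, pair(m(a, 0, 0), pair(a, a))), m(0, c, pair(pair(pair(a, 0), 0), pair(a, a)))))))  →  pair(pair(c, pair(0, 0)), pair(pair(pair(0, c), pair(c, a)), pair(pair(m(0, c, pair(pair(0, 0), pair(a, a))), c), pair(m(0, a, pair(m(a, 0, 0), pair(a, a))), m(0, c, pair(pair(pair(a, 0), 0), pair(a, a)))))))   [R3 at 1.2]
2. pair(pair(c, pair(0, 0)), pair(pair(pair(0, c), pair(c, a)), pair(pair(m(0, c, pair(pair(0, 0), pair(a, a))), c), pair(m(0, a, pair(m(a, 0, 0), pair(a, a))), m(0, c, pair(pair(pair(a, 0), 0), pair(a, a)))))))  →  pair(pair(c, pair(0, 0)), pair(pair(pair(0, c), pair(c, a)), pair(pair(c, c), pair(m(0, a, pair(m(a, 0, 0), pair(a, a))), m(0, c, pair(pair(pair(a, 0), 0), pair(a, a)))))))   [R6 at 2.2.1.1]
3. pair(pair(c, pair(0, 0)), pair(pair(pair(0, c), pair(c, a)), pair(pair(c, c), pair(m(0, a, pair(m(a, 0, 0), pair(a, a))), m(0, c, pair(pair(pair(a, 0), 0), pair(a, a)))))))  →  pair(pair(c, pair(0, 0)), pair(pair(pair(0, c), pair(c, a)), pair(pair(c, c), pair(m(0, a, pair(pair(0, 0), pair(a, a))), m(0, c, pair(pair(pair(a, 0), 0), pair(a, a)))))))   [R3 at 2.2.2.1.3.1]
4. pair(pair(c, pair(0, 0)), pair(pair(pair(0, c), pair(c, a)), pair(pair(c, c), pair(m(0, a, pair(pair(0, 0), pair(a, a))), m(0, c, pair(pair(pair(a, 0), 0), pair(a, a)))))))  →  pair(pair(c, pair(0, 0)), pair(pair(pair(0, c), pair(c, a)), pair(pair(c, c), pair(a, m(0, c, pair(pair(pair(a, 0), 0), pair(a, a)))))))   [R6 at 2.2.2.1]
5. pair(pair(c, pair(0, 0)), pair(pair(pair(0, c), pair(c, a)), pair(pair(c, c), pair(a, m(0, c, pair(pair(pair(a, 0), 0), pair(a, a)))))))  →  pair(pair(c, pair(0, 0)), pair(pair(pair(0, c), pair(c, a)), pair(pair(c, c), pair(a, c))))   [R6 at 2.2.2.2]

Reduce t₂ = pair(pair(c, m(0, pair(0, 0), m(m(0, 0, pair(pair(a, 0), pair(a, a))), pair(pair(0, 0), pair(a, a)), pair(pair(0, 0), pair(a, a))))), pair(pair(pair(0, c), pair(c, a)), pair(pair(c, c), pair(a, c)))):
1. pair(pair(c, m(0, pair(0, 0), m(m(0, 0, pair(pair(a, 0), pair(a, a))), pair(pair(0, 0), pair(a, a)), pair(pair(0, 0), pair(a, a))))), pair(pair(pair(0, c), pair(c, a)), pair(pair(c, c), pair(a, c))))  →  pair(pair(c, m(0, pair(0, 0), m(0, pair(pair(0, 0), pair(a, a)), pair(pair(0, 0), pair(a, a))))), pair(pair(pair(0, c), pair(c, a)), pair(pair(c, c), pair(a, c))))   [R6 at 1.2.3.1]
2. pair(pair(c, m(0, pair(0, 0), m(0, pair(pair(0, 0), pair(a, a)), pair(pair(0, 0), pair(a, a))))), pair(pair(pair(0, c), pair(c, a)), pair(pair(c, c), pair(a, c))))  →  pair(pair(c, m(0, pair(0, 0), pair(pair(0, 0), pair(a, a)))), pair(pair(pair(0, c), pair(c, a)), pair(pair(c, c), pair(a, c))))   [R6 at 1.2.3]
3. pair(pair(c, m(0, pair(0, 0), pair(pair(0, 0), pair(a, a)))), pair(pair(pair(0, c), pair(c, a)), pair(pair(c, c), pair(a, c))))  →  pair(pair(c, pair(0, 0)), pair(pair(pair(0, c), pair(c, a)), pair(pair(c, c), pair(a, c))))   [R6 at 1.2]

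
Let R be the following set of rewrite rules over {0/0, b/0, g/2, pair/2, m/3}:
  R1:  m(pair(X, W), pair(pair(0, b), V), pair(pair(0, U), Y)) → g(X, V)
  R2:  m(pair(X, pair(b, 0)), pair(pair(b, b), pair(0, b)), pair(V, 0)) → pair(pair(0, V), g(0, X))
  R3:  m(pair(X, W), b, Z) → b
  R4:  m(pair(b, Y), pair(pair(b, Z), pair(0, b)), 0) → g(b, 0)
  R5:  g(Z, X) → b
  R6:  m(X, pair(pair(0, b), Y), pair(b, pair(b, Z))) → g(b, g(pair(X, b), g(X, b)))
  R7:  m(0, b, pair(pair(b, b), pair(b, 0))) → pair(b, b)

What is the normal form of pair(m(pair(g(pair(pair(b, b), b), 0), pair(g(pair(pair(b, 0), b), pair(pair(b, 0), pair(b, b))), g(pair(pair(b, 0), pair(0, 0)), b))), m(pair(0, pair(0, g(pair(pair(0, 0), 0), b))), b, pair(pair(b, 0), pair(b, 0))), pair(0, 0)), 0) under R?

pair(b, 0)

1. pair(m(pair(g(pair(pair(b, b), b), 0), pair(g(pair(pair(b, 0), b), pair(pair(b, 0), pair(b, b))), g(pair(pair(b, 0), pair(0, 0)), b))), m(pair(0, pair(0, g(pair(pair(0, 0), 0), b))), b, pair(pair(b, 0), pair(b, 0))), pair(0, 0)), 0)  →  pair(m(pair(b, pair(g(pair(pair(b, 0), b), pair(pair(b, 0), pair(b, b))), g(pair(pair(b, 0), pair(0, 0)), b))), m(pair(0, pair(0, g(pair(pair(0, 0), 0), b))), b, pair(pair(b, 0), pair(b, 0))), pair(0, 0)), 0)   [R5 at 1.1.1]
2. pair(m(pair(b, pair(g(pair(pair(b, 0), b), pair(pair(b, 0), pair(b, b))), g(pair(pair(b, 0), pair(0, 0)), b))), m(pair(0, pair(0, g(pair(pair(0, 0), 0), b))), b, pair(pair(b, 0), pair(b, 0))), pair(0, 0)), 0)  →  pair(m(pair(b, pair(b, g(pair(pair(b, 0), pair(0, 0)), b))), m(pair(0, pair(0, g(pair(pair(0, 0), 0), b))), b, pair(pair(b, 0), pair(b, 0))), pair(0, 0)), 0)   [R5 at 1.1.2.1]
3. pair(m(pair(b, pair(b, g(pair(pair(b, 0), pair(0, 0)), b))), m(pair(0, pair(0, g(pair(pair(0, 0), 0), b))), b, pair(pair(b, 0), pair(b, 0))), pair(0, 0)), 0)  →  pair(m(pair(b, pair(b, b)), m(pair(0, pair(0, g(pair(pair(0, 0), 0), b))), b, pair(pair(b, 0), pair(b, 0))), pair(0, 0)), 0)   [R5 at 1.1.2.2]
4. pair(m(pair(b, pair(b, b)), m(pair(0, pair(0, g(pair(pair(0, 0), 0), b))), b, pair(pair(b, 0), pair(b, 0))), pair(0, 0)), 0)  →  pair(m(pair(b, pair(b, b)), b, pair(0, 0)), 0)   [R3 at 1.2]
5. pair(m(pair(b, pair(b, b)), b, pair(0, 0)), 0)  →  pair(b, 0)   [R3 at 1]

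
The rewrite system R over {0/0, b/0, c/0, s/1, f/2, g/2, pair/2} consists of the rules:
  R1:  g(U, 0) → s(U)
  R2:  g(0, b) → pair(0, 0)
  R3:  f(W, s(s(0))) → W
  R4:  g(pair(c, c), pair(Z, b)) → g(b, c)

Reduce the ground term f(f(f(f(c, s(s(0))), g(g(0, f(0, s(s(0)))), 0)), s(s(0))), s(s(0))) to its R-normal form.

c

1. f(f(f(f(c, s(s(0))), g(g(0, f(0, s(s(0)))), 0)), s(s(0))), s(s(0)))  →  f(f(f(c, s(s(0))), g(g(0, f(0, s(s(0)))), 0)), s(s(0)))   [R3 at ε]
2. f(f(f(c, s(s(0))), g(g(0, f(0, s(s(0)))), 0)), s(s(0)))  →  f(f(c, s(s(0))), g(g(0, f(0, s(s(0)))), 0))   [R3 at ε]
3. f(f(c, s(s(0))), g(g(0, f(0, s(s(0)))), 0))  →  f(c, g(g(0, f(0, s(s(0)))), 0))   [R3 at 1]
4. f(c, g(g(0, f(0, s(s(0)))), 0))  →  f(c, s(g(0, f(0, s(s(0))))))   [R1 at 2]
5. f(c, s(g(0, f(0, s(s(0))))))  →  f(c, s(g(0, 0)))   [R3 at 2.1.2]
6. f(c, s(g(0, 0)))  →  f(c, s(s(0)))   [R1 at 2.1]
7. f(c, s(s(0)))  →  c   [R3 at ε]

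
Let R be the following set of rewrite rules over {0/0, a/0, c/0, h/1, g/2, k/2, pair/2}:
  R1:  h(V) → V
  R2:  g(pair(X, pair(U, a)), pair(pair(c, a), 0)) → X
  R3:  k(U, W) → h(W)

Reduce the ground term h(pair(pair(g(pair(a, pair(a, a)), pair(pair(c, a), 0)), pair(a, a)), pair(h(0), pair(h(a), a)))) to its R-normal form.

1. h(pair(pair(g(pair(a, pair(a, a)), pair(pair(c, a), 0)), pair(a, a)), pair(h(0), pair(h(a), a))))  →  pair(pair(g(pair(a, pair(a, a)), pair(pair(c, a), 0)), pair(a, a)), pair(h(0), pair(h(a), a)))   [R1 at ε]
2. pair(pair(g(pair(a, pair(a, a)), pair(pair(c, a), 0)), pair(a, a)), pair(h(0), pair(h(a), a)))  →  pair(pair(a, pair(a, a)), pair(h(0), pair(h(a), a)))   [R2 at 1.1]
3. pair(pair(a, pair(a, a)), pair(h(0), pair(h(a), a)))  →  pair(pair(a, pair(a, a)), pair(0, pair(h(a), a)))   [R1 at 2.1]
4. pair(pair(a, pair(a, a)), pair(0, pair(h(a), a)))  →  pair(pair(a, pair(a, a)), pair(0, pair(a, a)))   [R1 at 2.2.1]

pair(pair(a, pair(a, a)), pair(0, pair(a, a)))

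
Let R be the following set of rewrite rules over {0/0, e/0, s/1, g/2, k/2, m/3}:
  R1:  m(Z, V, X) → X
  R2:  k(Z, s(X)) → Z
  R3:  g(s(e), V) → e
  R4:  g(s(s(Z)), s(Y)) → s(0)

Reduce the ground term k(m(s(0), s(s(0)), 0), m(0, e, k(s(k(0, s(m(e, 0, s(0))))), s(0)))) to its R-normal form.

1. k(m(s(0), s(s(0)), 0), m(0, e, k(s(k(0, s(m(e, 0, s(0))))), s(0))))  →  k(0, m(0, e, k(s(k(0, s(m(e, 0, s(0))))), s(0))))   [R1 at 1]
2. k(0, m(0, e, k(s(k(0, s(m(e, 0, s(0))))), s(0))))  →  k(0, k(s(k(0, s(m(e, 0, s(0))))), s(0)))   [R1 at 2]
3. k(0, k(s(k(0, s(m(e, 0, s(0))))), s(0)))  →  k(0, s(k(0, s(m(e, 0, s(0))))))   [R2 at 2]
4. k(0, s(k(0, s(m(e, 0, s(0))))))  →  0   [R2 at ε]

0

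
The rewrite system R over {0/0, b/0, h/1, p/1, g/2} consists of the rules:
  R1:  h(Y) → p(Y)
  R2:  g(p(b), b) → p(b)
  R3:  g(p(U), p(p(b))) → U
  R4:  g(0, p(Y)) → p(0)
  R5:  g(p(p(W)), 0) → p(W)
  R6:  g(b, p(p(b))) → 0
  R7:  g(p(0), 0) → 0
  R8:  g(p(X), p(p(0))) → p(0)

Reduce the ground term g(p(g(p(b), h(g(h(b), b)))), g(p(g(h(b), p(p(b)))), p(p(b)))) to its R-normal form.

p(b)

1. g(p(g(p(b), h(g(h(b), b)))), g(p(g(h(b), p(p(b)))), p(p(b))))  →  g(p(g(p(b), p(g(h(b), b)))), g(p(g(h(b), p(p(b)))), p(p(b))))   [R1 at 1.1.2]
2. g(p(g(p(b), p(g(h(b), b)))), g(p(g(h(b), p(p(b)))), p(p(b))))  →  g(p(g(p(b), p(g(p(b), b)))), g(p(g(h(b), p(p(b)))), p(p(b))))   [R1 at 1.1.2.1.1]
3. g(p(g(p(b), p(g(p(b), b)))), g(p(g(h(b), p(p(b)))), p(p(b))))  →  g(p(g(p(b), p(p(b)))), g(p(g(h(b), p(p(b)))), p(p(b))))   [R2 at 1.1.2.1]
4. g(p(g(p(b), p(p(b)))), g(p(g(h(b), p(p(b)))), p(p(b))))  →  g(p(b), g(p(g(h(b), p(p(b)))), p(p(b))))   [R3 at 1.1]
5. g(p(b), g(p(g(h(b), p(p(b)))), p(p(b))))  →  g(p(b), g(h(b), p(p(b))))   [R3 at 2]
6. g(p(b), g(h(b), p(p(b))))  →  g(p(b), g(p(b), p(p(b))))   [R1 at 2.1]
7. g(p(b), g(p(b), p(p(b))))  →  g(p(b), b)   [R3 at 2]
8. g(p(b), b)  →  p(b)   [R2 at ε]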